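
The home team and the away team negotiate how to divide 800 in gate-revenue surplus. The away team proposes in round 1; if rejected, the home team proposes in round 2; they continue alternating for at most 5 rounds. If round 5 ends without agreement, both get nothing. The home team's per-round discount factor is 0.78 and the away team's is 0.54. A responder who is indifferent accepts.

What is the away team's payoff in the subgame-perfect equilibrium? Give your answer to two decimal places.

Round 5 (the away team proposes): rejection yields 0 for the home team; the away team offers 0 and keeps 800.
Round 4 (the home team proposes): the away team can get 800 next round, worth 0.54 × 800 = 432 now, so the home team offers 432, keeping 368.
Round 3 (the away team proposes): the home team can get 368 next round, worth 0.78 × 368 = 287.04 now; the away team offers that and keeps 512.96.
Round 2 (the home team proposes): the away team can get 512.96 next round, worth 0.54 × 512.96 = 276.9984 now; the home team offers that and keeps 523.0016.
Round 1 (the away team proposes): the home team can get 523.0016 next round, worth 0.78 × 523.0016 = 407.941248 now; the away team offers that and keeps 392.058752.

392.06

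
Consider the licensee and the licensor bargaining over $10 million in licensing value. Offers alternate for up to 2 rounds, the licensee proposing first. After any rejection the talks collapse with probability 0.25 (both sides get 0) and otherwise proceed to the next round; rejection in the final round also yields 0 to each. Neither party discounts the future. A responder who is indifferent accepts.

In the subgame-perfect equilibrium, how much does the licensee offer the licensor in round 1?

7.5

By backward induction:
Round 2 (the licensor proposes): rejection yields 0 for the licensee; the licensor offers 0 and keeps 10.
Round 1 (the licensee proposes): rejecting gives the licensor an expected 0.75 × 10 = 7.5, so the licensee offers 7.5, keeping 2.5.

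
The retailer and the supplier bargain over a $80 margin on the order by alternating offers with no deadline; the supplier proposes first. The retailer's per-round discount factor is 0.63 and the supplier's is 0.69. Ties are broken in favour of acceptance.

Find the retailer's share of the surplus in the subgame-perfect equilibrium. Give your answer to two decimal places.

27.64

In a stationary SPE each proposer offers the other exactly their discounted continuation value.
If the supplier keeps x when proposing and the retailer keeps y when proposing, then x = 80 − 0.63y and y = 80 − 0.69x.
Solving: x = 80(1 − 0.63) / (1 − 0.69·0.63) = 29.6 / 0.5653 ≈ 52.3616.
The retailer gets 80 − 52.3616 ≈ 27.6384.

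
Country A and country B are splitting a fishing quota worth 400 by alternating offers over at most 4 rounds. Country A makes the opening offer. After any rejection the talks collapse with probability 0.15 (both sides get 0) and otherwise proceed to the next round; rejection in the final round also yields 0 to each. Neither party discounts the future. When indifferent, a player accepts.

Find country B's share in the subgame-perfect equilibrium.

Round 4 (country B proposes): rejection yields 0 for country A; country B offers 0 and keeps 400.
Round 3 (country A proposes): rejecting gives country B an expected 0.85 × 400 = 340. Country A offers 340 and keeps 400 − 340 = 60.
Round 2 (country B proposes): rejecting gives country A an expected 0.85 × 60 = 51; country B offers that and keeps 349.
Round 1 (country A proposes): rejecting gives country B an expected 0.85 × 349 = 296.65; country A offers that and keeps 103.35.

296.65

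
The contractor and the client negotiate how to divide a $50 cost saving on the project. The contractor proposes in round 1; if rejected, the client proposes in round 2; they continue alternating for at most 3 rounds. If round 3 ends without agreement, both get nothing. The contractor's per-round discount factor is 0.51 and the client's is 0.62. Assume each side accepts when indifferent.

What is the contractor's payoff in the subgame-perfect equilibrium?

Solve by backward induction from round 3.
Round 3 (the contractor proposes): the client will accept anything ≥ 0, so the contractor offers 0 and keeps 50.
Round 2 (the client proposes): the contractor can get 50 next round, worth 0.51 × 50 = 25.5 now; the client offers that and keeps 24.5.
Round 1 (the contractor proposes): the client can get 24.5 next round, worth 0.62 × 24.5 = 15.19 now. The contractor offers 15.19 and keeps 50 − 15.19 = 34.81.

34.81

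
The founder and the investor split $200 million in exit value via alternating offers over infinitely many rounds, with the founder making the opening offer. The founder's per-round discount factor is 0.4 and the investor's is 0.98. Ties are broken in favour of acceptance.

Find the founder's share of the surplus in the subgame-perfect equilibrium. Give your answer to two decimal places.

6.58

When the founder proposes, the investor accepts any offer worth at least 0.98 times what the investor would get by proposing next round; and vice versa.
This gives x = 200 − 0.98y and y = 200 − 0.4x, where x and y are each side's share when it proposes.
Hence (1 − 0.98·0.4)x = 200(1 − 0.98), i.e. 0.608·x = 4.
x ≈ 6.5789; the investor's share is 200 − x ≈ 193.4211.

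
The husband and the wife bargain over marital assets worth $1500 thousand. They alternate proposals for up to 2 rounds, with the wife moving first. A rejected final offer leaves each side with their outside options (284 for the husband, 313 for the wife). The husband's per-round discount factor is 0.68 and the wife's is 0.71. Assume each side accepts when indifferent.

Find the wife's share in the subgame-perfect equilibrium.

Round 2 (the husband proposes): the wife gets 313 if talks fail, so the husband offers 313 and keeps 1187.
Round 1 (the wife proposes): the husband can get 1187 next round, worth 0.68 × 1187 = 807.16 now; the wife offers that and keeps 692.84.

692.84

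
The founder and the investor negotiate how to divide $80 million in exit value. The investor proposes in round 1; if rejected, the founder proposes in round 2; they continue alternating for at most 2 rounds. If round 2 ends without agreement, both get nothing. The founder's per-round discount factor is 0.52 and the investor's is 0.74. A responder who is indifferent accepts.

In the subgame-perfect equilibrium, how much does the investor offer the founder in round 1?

Work backward from the last round.
Round 2 (the founder proposes): the investor will accept anything ≥ 0, so the founder offers 0 and keeps 80.
Round 1 (the investor proposes): the founder can get 80 next round, worth 0.52 × 80 = 41.6 now, so the investor offers 41.6, keeping 38.4.

41.6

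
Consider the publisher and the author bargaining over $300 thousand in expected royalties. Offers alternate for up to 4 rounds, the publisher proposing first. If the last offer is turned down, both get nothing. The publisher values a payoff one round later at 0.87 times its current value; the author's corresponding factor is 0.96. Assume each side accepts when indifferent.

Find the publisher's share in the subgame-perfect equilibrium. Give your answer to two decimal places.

22.02

Round 4 (the author proposes): the publisher will accept anything ≥ 0, so the author offers 0 and keeps 300.
Round 3 (the publisher proposes): the author can get 300 next round, worth 0.96 × 300 = 288 now; the publisher offers that and keeps 12.
Round 2 (the author proposes): the publisher can get 12 next round, worth 0.87 × 12 = 10.44 now. The author offers 10.44 and keeps 300 − 10.44 = 289.56.
Round 1 (the publisher proposes): the author can get 289.56 next round, worth 0.96 × 289.56 = 277.9776 now. The publisher offers 277.9776 and keeps 300 − 277.9776 = 22.0224.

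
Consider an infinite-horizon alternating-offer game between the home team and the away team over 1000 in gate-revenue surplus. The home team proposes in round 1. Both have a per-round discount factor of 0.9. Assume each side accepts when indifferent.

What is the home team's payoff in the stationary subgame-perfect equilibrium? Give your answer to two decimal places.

Let x be the home team's share when the home team proposes and y be the away team's share when the away team proposes.
The away team accepts iff offered ≥ 0.9·y, so x = 1000 − 0.9y. Symmetrically y = 1000 − 0.9x.
Substituting: x = 1000 − 0.9(1000 − 0.9x), giving x(1 − 0.9·0.9) = 1000(1 − 0.9).
So x = 1000 × 0.1 / 0.19 ≈ 526.3158, and the away team receives 1000 − x ≈ 473.6842.

526.32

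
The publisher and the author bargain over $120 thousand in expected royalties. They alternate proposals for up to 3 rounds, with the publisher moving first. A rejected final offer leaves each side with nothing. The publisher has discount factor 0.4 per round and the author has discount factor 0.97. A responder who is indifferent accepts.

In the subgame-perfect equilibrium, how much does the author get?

69.84

Round 3 (the publisher proposes): rejection yields 0 for the author; the publisher offers 0 and keeps 120.
Round 2 (the author proposes): the publisher can get 120 next round, worth 0.4 × 120 = 48 now, so the author offers 48, keeping 72.
Round 1 (the publisher proposes): the author can get 72 next round, worth 0.97 × 72 = 69.84 now; the publisher offers that and keeps 50.16.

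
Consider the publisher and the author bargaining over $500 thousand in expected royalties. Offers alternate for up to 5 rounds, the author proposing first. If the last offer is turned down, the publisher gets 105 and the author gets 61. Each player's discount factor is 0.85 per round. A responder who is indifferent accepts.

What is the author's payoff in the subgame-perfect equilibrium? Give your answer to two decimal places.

Round 5 (the author proposes): the publisher gets 105 if talks fail, so the author offers 105 and keeps 395.
Round 4 (the publisher proposes): the author can get 395 next round, worth 0.85 × 395 = 335.75 now. The publisher offers 335.75 and keeps 500 − 335.75 = 164.25.
Round 3 (the author proposes): the publisher can get 164.25 next round, worth 0.85 × 164.25 = 139.6125 now; the author offers that and keeps 360.3875.
Round 2 (the publisher proposes): the author can get 360.3875 next round, worth 0.85 × 360.3875 = 306.329375 now; the publisher offers that and keeps 193.670625.
Round 1 (the author proposes): the publisher can get 193.670625 next round, worth 0.85 × 193.670625 = 164.62003125 now, so the author offers 164.62003125, keeping 335.37996875.

335.38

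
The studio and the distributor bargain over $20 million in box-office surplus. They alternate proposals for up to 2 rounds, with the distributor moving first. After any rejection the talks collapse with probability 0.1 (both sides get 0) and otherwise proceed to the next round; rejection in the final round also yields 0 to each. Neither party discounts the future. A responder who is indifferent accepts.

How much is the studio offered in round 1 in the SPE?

18

Round 2 (the studio proposes): the distributor will accept anything ≥ 0, so the studio offers 0 and keeps 20.
Round 1 (the distributor proposes): rejecting gives the studio an expected 0.9 × 20 = 18, so the distributor offers 18, keeping 2.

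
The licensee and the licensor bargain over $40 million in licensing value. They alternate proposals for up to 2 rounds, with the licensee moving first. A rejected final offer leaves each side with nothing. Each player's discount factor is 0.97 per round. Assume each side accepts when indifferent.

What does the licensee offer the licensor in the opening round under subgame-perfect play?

38.8

Round 2 (the licensor proposes): the licensee will accept anything ≥ 0, so the licensor offers 0 and keeps 40.
Round 1 (the licensee proposes): the licensor can get 40 next round, worth 0.97 × 40 = 38.8 now, so the licensee offers 38.8, keeping 1.2.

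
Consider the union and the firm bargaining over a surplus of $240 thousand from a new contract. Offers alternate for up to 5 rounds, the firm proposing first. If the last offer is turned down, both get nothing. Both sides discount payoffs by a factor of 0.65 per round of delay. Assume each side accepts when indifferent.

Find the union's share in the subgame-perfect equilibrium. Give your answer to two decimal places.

77.67

Work backward from the last round.
Round 5 (the firm proposes): rejection yields 0 for the union; the firm offers 0 and keeps 240.
Round 4 (the union proposes): the firm can get 240 next round, worth 0.65 × 240 = 156 now. The union offers 156 and keeps 240 − 156 = 84.
Round 3 (the firm proposes): the union can get 84 next round, worth 0.65 × 84 = 54.6 now; the firm offers that and keeps 185.4.
Round 2 (the union proposes): the firm can get 185.4 next round, worth 0.65 × 185.4 = 120.51 now, so the union offers 120.51, keeping 119.49.
Round 1 (the firm proposes): the union can get 119.49 next round, worth 0.65 × 119.49 = 77.6685 now, so the firm offers 77.6685, keeping 162.3315.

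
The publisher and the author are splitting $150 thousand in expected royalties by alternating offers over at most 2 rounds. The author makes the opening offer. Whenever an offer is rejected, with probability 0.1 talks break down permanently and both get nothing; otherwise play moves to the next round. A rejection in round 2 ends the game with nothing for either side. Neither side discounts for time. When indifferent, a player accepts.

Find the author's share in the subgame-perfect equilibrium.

Round 2 (the publisher proposes): rejection yields 0 for the author; the publisher offers 0 and keeps 150.
Round 1 (the author proposes): rejecting gives the publisher an expected 0.9 × 150 = 135, so the author offers 135, keeping 15.

15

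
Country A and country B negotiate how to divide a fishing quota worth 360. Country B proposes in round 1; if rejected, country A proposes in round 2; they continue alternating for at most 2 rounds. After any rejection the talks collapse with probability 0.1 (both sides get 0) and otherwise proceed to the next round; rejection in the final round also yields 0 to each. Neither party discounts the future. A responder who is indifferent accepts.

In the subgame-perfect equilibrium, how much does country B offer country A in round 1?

Round 2 (country A proposes): country B will accept anything ≥ 0, so country A offers 0 and keeps 360.
Round 1 (country B proposes): rejecting gives country A an expected 0.9 × 360 = 324. Country B offers 324 and keeps 360 − 324 = 36.

324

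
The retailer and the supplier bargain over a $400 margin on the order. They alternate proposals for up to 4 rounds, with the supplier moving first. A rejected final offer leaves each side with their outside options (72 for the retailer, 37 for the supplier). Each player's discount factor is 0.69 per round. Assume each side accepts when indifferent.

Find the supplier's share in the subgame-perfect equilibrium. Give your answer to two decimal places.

Round 4 (the retailer proposes): the supplier gets 37 if talks fail, so the retailer offers 37 and keeps 363.
Round 3 (the supplier proposes): the retailer can get 363 next round, worth 0.69 × 363 = 250.47 now, so the supplier offers 250.47, keeping 149.53.
Round 2 (the retailer proposes): the supplier can get 149.53 next round, worth 0.69 × 149.53 = 103.1757 now. The retailer offers 103.1757 and keeps 400 − 103.1757 = 296.8243.
Round 1 (the supplier proposes): the retailer can get 296.8243 next round, worth 0.69 × 296.8243 = 204.808767 now, so the supplier offers 204.808767, keeping 195.191233.

195.19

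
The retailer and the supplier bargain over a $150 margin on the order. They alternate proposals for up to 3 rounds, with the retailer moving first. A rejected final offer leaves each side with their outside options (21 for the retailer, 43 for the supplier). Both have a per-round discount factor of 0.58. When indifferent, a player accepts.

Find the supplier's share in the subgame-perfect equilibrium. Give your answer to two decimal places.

51.01

Round 3 (the retailer proposes): the supplier gets 43 if talks fail, so the retailer offers 43 and keeps 107.
Round 2 (the supplier proposes): the retailer can get 107 next round, worth 0.58 × 107 = 62.06 now. The supplier offers 62.06 and keeps 150 − 62.06 = 87.94.
Round 1 (the retailer proposes): the supplier can get 87.94 next round, worth 0.58 × 87.94 = 51.0052 now; the retailer offers that and keeps 98.9948.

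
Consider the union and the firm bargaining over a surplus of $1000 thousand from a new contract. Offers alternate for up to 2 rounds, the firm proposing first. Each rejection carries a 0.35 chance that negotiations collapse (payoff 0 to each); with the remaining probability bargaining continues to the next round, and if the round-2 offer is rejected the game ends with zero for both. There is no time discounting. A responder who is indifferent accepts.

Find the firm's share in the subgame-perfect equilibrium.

Round 2 (the union proposes): the firm will accept anything ≥ 0, so the union offers 0 and keeps 1000.
Round 1 (the firm proposes): rejecting gives the union an expected 0.65 × 1000 = 650, so the firm offers 650, keeping 350.

350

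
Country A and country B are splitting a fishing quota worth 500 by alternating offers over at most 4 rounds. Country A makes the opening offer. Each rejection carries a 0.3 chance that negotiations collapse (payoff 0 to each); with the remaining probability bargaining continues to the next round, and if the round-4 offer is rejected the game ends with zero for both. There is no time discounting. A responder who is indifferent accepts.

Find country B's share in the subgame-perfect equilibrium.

Round 4 (country B proposes): country A will accept anything ≥ 0, so country B offers 0 and keeps 500.
Round 3 (country A proposes): rejecting gives country B an expected 0.7 × 500 = 350. Country A offers 350 and keeps 500 − 350 = 150.
Round 2 (country B proposes): rejecting gives country A an expected 0.7 × 150 = 105; country B offers that and keeps 395.
Round 1 (country A proposes): rejecting gives country B an expected 0.7 × 395 = 276.5, so country A offers 276.5, keeping 223.5.

276.5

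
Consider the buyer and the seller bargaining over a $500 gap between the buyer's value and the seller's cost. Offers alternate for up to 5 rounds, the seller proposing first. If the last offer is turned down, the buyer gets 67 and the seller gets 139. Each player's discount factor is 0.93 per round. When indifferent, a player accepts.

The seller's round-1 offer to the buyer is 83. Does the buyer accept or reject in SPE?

Round 5 (the seller proposes): the buyer gets 67 if talks fail, so the seller offers 67 and keeps 433.
Round 4 (the buyer proposes): the seller can get 433 next round, worth 0.93 × 433 = 402.69 now; the buyer offers that and keeps 97.31.
Round 3 (the seller proposes): the buyer can get 97.31 next round, worth 0.93 × 97.31 = 90.4983 now, so the seller offers 90.4983, keeping 409.5017.
Round 2 (the buyer proposes): the seller can get 409.5017 next round, worth 0.93 × 409.5017 = 380.836581 now; the buyer offers that and keeps 119.163419.
So by rejecting in round 1, the buyer gets 119.163419 next round, worth 0.93 × 119.163419 = 110.82197967 now.
Offer 83 < 110.82197967, so the buyer rejects.

Reject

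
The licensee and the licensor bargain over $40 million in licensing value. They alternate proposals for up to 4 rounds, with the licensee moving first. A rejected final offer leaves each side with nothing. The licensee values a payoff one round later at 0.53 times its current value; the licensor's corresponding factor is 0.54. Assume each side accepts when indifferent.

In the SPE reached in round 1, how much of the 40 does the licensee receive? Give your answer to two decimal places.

Work backward from the last round.
Round 4 (the licensor proposes): the licensee will accept anything ≥ 0, so the licensor offers 0 and keeps 40.
Round 3 (the licensee proposes): the licensor can get 40 next round, worth 0.54 × 40 = 21.6 now. The licensee offers 21.6 and keeps 40 − 21.6 = 18.4.
Round 2 (the licensor proposes): the licensee can get 18.4 next round, worth 0.53 × 18.4 = 9.752 now, so the licensor offers 9.752, keeping 30.248.
Round 1 (the licensee proposes): the licensor can get 30.248 next round, worth 0.54 × 30.248 = 16.33392 now; the licensee offers that and keeps 23.66608.

23.67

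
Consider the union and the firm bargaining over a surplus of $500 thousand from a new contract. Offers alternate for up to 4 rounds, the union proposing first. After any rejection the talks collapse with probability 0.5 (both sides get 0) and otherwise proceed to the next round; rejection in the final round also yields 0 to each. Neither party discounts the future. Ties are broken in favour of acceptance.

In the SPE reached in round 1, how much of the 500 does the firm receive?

By backward induction:
Round 4 (the firm proposes): the union will accept anything ≥ 0, so the firm offers 0 and keeps 500.
Round 3 (the union proposes): rejecting gives the firm an expected 0.5 × 500 = 250. The union offers 250 and keeps 500 − 250 = 250.
Round 2 (the firm proposes): rejecting gives the union an expected 0.5 × 250 = 125. The firm offers 125 and keeps 500 − 125 = 375.
Round 1 (the union proposes): rejecting gives the firm an expected 0.5 × 375 = 187.5; the union offers that and keeps 312.5.

187.5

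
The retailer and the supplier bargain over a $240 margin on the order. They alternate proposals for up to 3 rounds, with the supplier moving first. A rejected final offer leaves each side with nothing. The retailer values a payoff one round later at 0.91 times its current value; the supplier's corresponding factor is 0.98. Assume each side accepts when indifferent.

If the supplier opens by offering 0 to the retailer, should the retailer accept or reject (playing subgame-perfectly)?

Reject

Round 3 (the supplier proposes): the retailer will accept anything ≥ 0, so the supplier offers 0 and keeps 240.
Round 2 (the retailer proposes): the supplier can get 240 next round, worth 0.98 × 240 = 235.2 now; the retailer offers that and keeps 4.8.
So by rejecting in round 1, the retailer gets 4.8 next round, worth 0.91 × 4.8 = 4.368 now.
Offer 0 < 4.368, so the retailer rejects.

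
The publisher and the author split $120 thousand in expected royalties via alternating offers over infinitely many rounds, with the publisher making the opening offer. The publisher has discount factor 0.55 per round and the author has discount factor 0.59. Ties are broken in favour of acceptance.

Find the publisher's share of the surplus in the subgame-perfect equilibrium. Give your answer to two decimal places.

72.83

In a stationary SPE each proposer offers the other exactly their discounted continuation value.
If the publisher keeps x when proposing and the author keeps y when proposing, then x = 120 − 0.59y and y = 120 − 0.55x.
Solving: x = 120(1 − 0.59) / (1 − 0.55·0.59) = 49.2 / 0.6755 ≈ 72.8349.
The author gets 120 − 72.8349 ≈ 47.1651.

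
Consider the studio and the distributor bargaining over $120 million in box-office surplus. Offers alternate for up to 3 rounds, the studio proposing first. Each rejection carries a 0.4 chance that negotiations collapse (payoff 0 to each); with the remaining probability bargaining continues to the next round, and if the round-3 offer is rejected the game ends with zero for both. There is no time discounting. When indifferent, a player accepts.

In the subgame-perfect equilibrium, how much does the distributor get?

28.8

By backward induction:
Round 3 (the studio proposes): the distributor will accept anything ≥ 0, so the studio offers 0 and keeps 120.
Round 2 (the distributor proposes): rejecting gives the studio an expected 0.6 × 120 = 72; the distributor offers that and keeps 48.
Round 1 (the studio proposes): rejecting gives the distributor an expected 0.6 × 48 = 28.8. The studio offers 28.8 and keeps 120 − 28.8 = 91.2.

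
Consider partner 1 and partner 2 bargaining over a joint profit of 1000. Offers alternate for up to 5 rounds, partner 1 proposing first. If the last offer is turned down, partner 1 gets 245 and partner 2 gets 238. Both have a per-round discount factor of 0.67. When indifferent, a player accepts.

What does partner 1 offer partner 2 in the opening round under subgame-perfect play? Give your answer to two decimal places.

Round 5 (partner 1 proposes): partner 2 gets 238 if talks fail, so partner 1 offers 238 and keeps 762.
Round 4 (partner 2 proposes): partner 1 can get 762 next round, worth 0.67 × 762 = 510.54 now; partner 2 offers that and keeps 489.46.
Round 3 (partner 1 proposes): partner 2 can get 489.46 next round, worth 0.67 × 489.46 = 327.9382 now; partner 1 offers that and keeps 672.0618.
Round 2 (partner 2 proposes): partner 1 can get 672.0618 next round, worth 0.67 × 672.0618 = 450.281406 now; partner 2 offers that and keeps 549.718594.
Round 1 (partner 1 proposes): partner 2 can get 549.718594 next round, worth 0.67 × 549.718594 = 368.31145798 now, so partner 1 offers 368.31145798, keeping 631.68854202.

368.31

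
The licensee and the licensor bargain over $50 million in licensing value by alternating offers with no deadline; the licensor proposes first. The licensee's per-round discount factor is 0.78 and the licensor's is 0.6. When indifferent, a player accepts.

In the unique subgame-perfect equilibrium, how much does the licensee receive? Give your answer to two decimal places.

29.32

When the licensor proposes, the licensee accepts any offer worth at least 0.78 times what the licensee would get by proposing next round; and vice versa.
This gives x = 50 − 0.78y and y = 50 − 0.6x, where x and y are each side's share when it proposes.
Hence (1 − 0.78·0.6)x = 50(1 − 0.78), i.e. 0.532·x = 11.
x ≈ 20.6767; the licensee's share is 50 − x ≈ 29.3233.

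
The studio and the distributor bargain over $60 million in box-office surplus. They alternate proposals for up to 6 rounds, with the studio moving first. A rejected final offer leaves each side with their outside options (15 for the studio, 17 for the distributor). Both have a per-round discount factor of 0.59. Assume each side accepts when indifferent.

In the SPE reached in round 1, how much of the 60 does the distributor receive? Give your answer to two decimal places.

By backward induction:
Round 6 (the distributor proposes): the studio gets 15 if talks fail, so the distributor offers 15 and keeps 45.
Round 5 (the studio proposes): the distributor can get 45 next round, worth 0.59 × 45 = 26.55 now, so the studio offers 26.55, keeping 33.45.
Round 4 (the distributor proposes): the studio can get 33.45 next round, worth 0.59 × 33.45 = 19.7355 now; the distributor offers that and keeps 40.2645.
Round 3 (the studio proposes): the distributor can get 40.2645 next round, worth 0.59 × 40.2645 = 23.756055 now; the studio offers that and keeps 36.243945.
Round 2 (the distributor proposes): the studio can get 36.243945 next round, worth 0.59 × 36.243945 = 21.38392755 now, so the distributor offers 21.38392755, keeping 38.61607245.
Round 1 (the studio proposes): the distributor can get 38.61607245 next round, worth 0.59 × 38.61607245 = 22.7834827455 now; the studio offers that and keeps 37.2165172545.

22.78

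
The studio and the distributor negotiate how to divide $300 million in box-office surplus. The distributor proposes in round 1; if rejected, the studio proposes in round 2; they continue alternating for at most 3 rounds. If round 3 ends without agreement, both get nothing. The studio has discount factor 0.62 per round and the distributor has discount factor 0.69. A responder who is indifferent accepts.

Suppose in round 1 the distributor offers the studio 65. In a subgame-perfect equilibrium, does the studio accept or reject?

Accept

Work out the studio's continuation value if the offer is rejected.
Round 3 (the distributor proposes): rejection yields 0 for the studio; the distributor offers 0 and keeps 300.
Round 2 (the studio proposes): the distributor can get 300 next round, worth 0.69 × 300 = 207 now; the studio offers that and keeps 93.
So by rejecting in round 1, the studio gets 93 next round, worth 0.62 × 93 = 57.66 now.
Offer 65 ≥ 57.66, so the studio accepts.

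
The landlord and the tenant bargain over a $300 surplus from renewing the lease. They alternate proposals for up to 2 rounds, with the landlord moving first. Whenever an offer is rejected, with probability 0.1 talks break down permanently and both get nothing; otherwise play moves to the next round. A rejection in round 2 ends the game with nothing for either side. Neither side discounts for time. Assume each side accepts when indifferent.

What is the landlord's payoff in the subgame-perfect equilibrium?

Round 2 (the tenant proposes): rejection yields 0 for the landlord; the tenant offers 0 and keeps 300.
Round 1 (the landlord proposes): rejecting gives the tenant an expected 0.9 × 300 = 270. The landlord offers 270 and keeps 300 − 270 = 30.

30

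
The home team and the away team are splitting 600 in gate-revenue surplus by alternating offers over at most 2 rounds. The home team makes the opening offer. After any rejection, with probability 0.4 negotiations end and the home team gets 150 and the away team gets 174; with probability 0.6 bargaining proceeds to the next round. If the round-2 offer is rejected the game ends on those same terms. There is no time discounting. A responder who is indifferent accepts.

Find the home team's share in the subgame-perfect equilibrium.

260.4

Round 2 (the away team proposes): the home team gets 150 if talks fail, so the away team offers 150 and keeps 450.
Round 1 (the home team proposes): rejecting gives the away team an expected 0.6 × 450 + 0.4 × 174 = 339.6; the home team offers that and keeps 260.4.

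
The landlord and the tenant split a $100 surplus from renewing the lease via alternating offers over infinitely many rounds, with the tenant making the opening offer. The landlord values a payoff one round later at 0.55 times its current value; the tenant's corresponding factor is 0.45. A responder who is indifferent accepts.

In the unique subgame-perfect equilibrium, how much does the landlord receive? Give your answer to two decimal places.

40.20

Let x be the tenant's share when the tenant proposes and y be the landlord's share when the landlord proposes.
The landlord accepts iff offered ≥ 0.55·y, so x = 100 − 0.55y. Symmetrically y = 100 − 0.45x.
Substituting: x = 100 − 0.55(100 − 0.45x), giving x(1 − 0.45·0.55) = 100(1 − 0.55).
So x = 100 × 0.45 / 0.7525 ≈ 59.8007, and the landlord receives 100 − x ≈ 40.1993.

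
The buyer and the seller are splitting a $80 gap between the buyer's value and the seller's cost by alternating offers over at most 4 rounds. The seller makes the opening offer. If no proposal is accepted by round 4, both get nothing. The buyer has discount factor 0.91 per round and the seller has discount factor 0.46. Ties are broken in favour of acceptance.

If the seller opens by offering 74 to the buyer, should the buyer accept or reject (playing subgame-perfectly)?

Round 4 (the buyer proposes): the seller will accept anything ≥ 0, so the buyer offers 0 and keeps 80.
Round 3 (the seller proposes): the buyer can get 80 next round, worth 0.91 × 80 = 72.8 now. The seller offers 72.8 and keeps 80 − 72.8 = 7.2.
Round 2 (the buyer proposes): the seller can get 7.2 next round, worth 0.46 × 7.2 = 3.312 now; the buyer offers that and keeps 76.688.
So by rejecting in round 1, the buyer gets 76.688 next round, worth 0.91 × 76.688 = 69.78608 now.
Offer 74 ≥ 69.78608, so the buyer accepts.

Accept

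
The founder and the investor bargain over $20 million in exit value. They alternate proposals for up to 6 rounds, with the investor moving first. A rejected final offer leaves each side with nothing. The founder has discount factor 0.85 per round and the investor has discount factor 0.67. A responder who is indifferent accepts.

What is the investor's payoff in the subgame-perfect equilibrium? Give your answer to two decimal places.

5.68

Round 6 (the founder proposes): rejection yields 0 for the investor; the founder offers 0 and keeps 20.
Round 5 (the investor proposes): the founder can get 20 next round, worth 0.85 × 20 = 17 now, so the investor offers 17, keeping 3.
Round 4 (the founder proposes): the investor can get 3 next round, worth 0.67 × 3 = 2.01 now, so the founder offers 2.01, keeping 17.99.
Round 3 (the investor proposes): the founder can get 17.99 next round, worth 0.85 × 17.99 = 15.2915 now; the investor offers that and keeps 4.7085.
Round 2 (the founder proposes): the investor can get 4.7085 next round, worth 0.67 × 4.7085 = 3.154695 now. The founder offers 3.154695 and keeps 20 − 3.154695 = 16.845305.
Round 1 (the investor proposes): the founder can get 16.845305 next round, worth 0.85 × 16.845305 = 14.31850925 now; the investor offers that and keeps 5.68149075.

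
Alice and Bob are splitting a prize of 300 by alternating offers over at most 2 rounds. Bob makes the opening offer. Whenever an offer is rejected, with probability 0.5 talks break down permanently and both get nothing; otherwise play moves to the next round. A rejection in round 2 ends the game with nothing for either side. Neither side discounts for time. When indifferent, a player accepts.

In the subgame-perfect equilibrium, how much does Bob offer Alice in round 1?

150

By backward induction:
Round 2 (Alice proposes): rejection yields 0 for Bob; Alice offers 0 and keeps 300.
Round 1 (Bob proposes): rejecting gives Alice an expected 0.5 × 300 = 150. Bob offers 150 and keeps 300 − 150 = 150.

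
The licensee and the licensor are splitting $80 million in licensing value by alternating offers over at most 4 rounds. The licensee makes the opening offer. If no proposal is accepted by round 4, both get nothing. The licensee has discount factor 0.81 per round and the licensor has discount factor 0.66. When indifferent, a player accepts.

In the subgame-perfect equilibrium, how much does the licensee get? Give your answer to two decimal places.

Round 4 (the licensor proposes): the licensee will accept anything ≥ 0, so the licensor offers 0 and keeps 80.
Round 3 (the licensee proposes): the licensor can get 80 next round, worth 0.66 × 80 = 52.8 now; the licensee offers that and keeps 27.2.
Round 2 (the licensor proposes): the licensee can get 27.2 next round, worth 0.81 × 27.2 = 22.032 now, so the licensor offers 22.032, keeping 57.968.
Round 1 (the licensee proposes): the licensor can get 57.968 next round, worth 0.66 × 57.968 = 38.25888 now; the licensee offers that and keeps 41.74112.

41.74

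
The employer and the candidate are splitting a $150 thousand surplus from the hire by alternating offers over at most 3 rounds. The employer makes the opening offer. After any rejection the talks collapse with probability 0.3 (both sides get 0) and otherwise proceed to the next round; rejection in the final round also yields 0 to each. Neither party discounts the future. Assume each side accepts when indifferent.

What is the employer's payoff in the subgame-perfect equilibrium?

Round 3 (the employer proposes): rejection yields 0 for the candidate; the employer offers 0 and keeps 150.
Round 2 (the candidate proposes): rejecting gives the employer an expected 0.7 × 150 = 105, so the candidate offers 105, keeping 45.
Round 1 (the employer proposes): rejecting gives the candidate an expected 0.7 × 45 = 31.5. The employer offers 31.5 and keeps 150 − 31.5 = 118.5.

118.5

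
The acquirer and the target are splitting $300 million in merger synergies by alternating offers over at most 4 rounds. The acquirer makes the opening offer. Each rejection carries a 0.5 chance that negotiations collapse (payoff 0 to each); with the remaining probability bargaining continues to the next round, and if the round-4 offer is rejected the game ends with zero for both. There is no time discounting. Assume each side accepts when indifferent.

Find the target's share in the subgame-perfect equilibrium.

Round 4 (the target proposes): the acquirer will accept anything ≥ 0, so the target offers 0 and keeps 300.
Round 3 (the acquirer proposes): rejecting gives the target an expected 0.5 × 300 = 150; the acquirer offers that and keeps 150.
Round 2 (the target proposes): rejecting gives the acquirer an expected 0.5 × 150 = 75. The target offers 75 and keeps 300 − 75 = 225.
Round 1 (the acquirer proposes): rejecting gives the target an expected 0.5 × 225 = 112.5. The acquirer offers 112.5 and keeps 300 − 112.5 = 187.5.

112.5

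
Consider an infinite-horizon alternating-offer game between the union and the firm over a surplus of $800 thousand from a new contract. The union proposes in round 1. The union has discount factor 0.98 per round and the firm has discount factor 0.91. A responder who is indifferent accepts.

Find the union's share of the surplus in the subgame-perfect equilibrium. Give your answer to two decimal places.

665.43

Let x be the union's share when the union proposes and y be the firm's share when the firm proposes.
The firm accepts iff offered ≥ 0.91·y, so x = 800 − 0.91y. Symmetrically y = 800 − 0.98x.
Substituting: x = 800 − 0.91(800 − 0.98x), giving x(1 − 0.98·0.91) = 800(1 − 0.91).
So x = 800 × 0.09 / 0.1082 ≈ 665.4344, and the firm receives 800 − x ≈ 134.5656.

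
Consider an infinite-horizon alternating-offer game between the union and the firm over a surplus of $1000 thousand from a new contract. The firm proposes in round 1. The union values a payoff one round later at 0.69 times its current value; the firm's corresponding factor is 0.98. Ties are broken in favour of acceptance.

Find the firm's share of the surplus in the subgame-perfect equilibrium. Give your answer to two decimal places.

Let x be the firm's share when the firm proposes and y be the union's share when the union proposes.
The union accepts iff offered ≥ 0.69·y, so x = 1000 − 0.69y. Symmetrically y = 1000 − 0.98x.
Substituting: x = 1000 − 0.69(1000 − 0.98x), giving x(1 − 0.98·0.69) = 1000(1 − 0.69).
So x = 1000 × 0.31 / 0.3238 ≈ 957.3811, and the union receives 1000 − x ≈ 42.6189.

957.38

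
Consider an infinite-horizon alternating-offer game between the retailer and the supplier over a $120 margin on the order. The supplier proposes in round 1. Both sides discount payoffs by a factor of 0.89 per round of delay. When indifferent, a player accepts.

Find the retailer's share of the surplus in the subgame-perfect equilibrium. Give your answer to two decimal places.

Let x be the supplier's share when the supplier proposes and y be the retailer's share when the retailer proposes.
The retailer accepts iff offered ≥ 0.89·y, so x = 120 − 0.89y. Symmetrically y = 120 − 0.89x.
Substituting: x = 120 − 0.89(120 − 0.89x), giving x(1 − 0.89·0.89) = 120(1 − 0.89).
So x = 120 × 0.11 / 0.2079 ≈ 63.4921, and the retailer receives 120 − x ≈ 56.5079.

56.51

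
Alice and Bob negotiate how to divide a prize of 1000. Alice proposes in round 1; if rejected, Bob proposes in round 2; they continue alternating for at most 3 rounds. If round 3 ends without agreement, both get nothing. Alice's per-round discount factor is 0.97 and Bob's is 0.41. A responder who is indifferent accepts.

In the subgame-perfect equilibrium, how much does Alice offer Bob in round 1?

Round 3 (Alice proposes): rejection yields 0 for Bob; Alice offers 0 and keeps 1000.
Round 2 (Bob proposes): Alice can get 1000 next round, worth 0.97 × 1000 = 970 now; Bob offers that and keeps 30.
Round 1 (Alice proposes): Bob can get 30 next round, worth 0.41 × 30 = 12.3 now; Alice offers that and keeps 987.7.

12.3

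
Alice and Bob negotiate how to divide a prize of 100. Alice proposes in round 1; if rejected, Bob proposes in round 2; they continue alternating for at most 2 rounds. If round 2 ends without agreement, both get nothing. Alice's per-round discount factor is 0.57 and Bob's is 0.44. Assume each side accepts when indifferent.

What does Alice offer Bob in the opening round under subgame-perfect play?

44

Round 2 (Bob proposes): rejection yields 0 for Alice; Bob offers 0 and keeps 100.
Round 1 (Alice proposes): Bob can get 100 next round, worth 0.44 × 100 = 44 now; Alice offers that and keeps 56.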